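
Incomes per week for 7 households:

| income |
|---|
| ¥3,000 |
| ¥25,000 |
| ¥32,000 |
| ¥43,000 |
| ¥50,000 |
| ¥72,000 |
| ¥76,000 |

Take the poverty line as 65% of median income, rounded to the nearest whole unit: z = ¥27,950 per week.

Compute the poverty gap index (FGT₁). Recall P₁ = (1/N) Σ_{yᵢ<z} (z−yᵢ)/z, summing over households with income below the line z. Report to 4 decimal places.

0.1426

Below the line: ¥3,000, ¥25,000 (q = 2 of N = 7).
Relative gaps: (27950−3000)/27950 = 0.8927; (27950−25000)/27950 = 0.1055.
Σ = 0.998211. Dividing by the full population N = 7 gives P₁ = 0.1426.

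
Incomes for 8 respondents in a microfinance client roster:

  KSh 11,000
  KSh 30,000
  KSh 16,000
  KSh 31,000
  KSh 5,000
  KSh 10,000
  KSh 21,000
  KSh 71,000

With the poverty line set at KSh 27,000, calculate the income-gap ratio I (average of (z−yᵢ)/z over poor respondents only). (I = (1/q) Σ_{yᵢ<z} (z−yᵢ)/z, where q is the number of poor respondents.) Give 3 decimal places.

Incomes under z: KSh 5,000, KSh 10,000, KSh 11,000, KSh 16,000, KSh 21,000 (q = 5 of N = 8).
Relative gaps: 0.8148, 0.6296, 0.5926, 0.4074, 0.2222; sum = 2.666667.
The income-gap ratio divides by q (the poor only): 2.666667 / 5 = 0.533.

0.533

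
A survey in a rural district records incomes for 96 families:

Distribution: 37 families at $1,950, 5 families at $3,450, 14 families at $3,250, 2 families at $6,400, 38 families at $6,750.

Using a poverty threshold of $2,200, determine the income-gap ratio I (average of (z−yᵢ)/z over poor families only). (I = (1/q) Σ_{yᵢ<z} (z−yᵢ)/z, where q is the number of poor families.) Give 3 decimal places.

0.114

Incomes under z: 37×$1,950 (q = 37 of N = 96).
Relative gaps: 0.1136 (×37); sum = 4.204545.
I averages over the q = 37 poor units only: 4.204545 / 37 = 0.114.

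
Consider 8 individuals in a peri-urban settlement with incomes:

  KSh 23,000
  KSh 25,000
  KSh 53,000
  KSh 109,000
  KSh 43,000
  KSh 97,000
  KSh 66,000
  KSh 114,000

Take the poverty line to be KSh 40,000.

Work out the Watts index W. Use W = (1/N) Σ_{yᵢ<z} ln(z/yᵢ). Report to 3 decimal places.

Incomes under z: KSh 23,000, KSh 25,000 (q = 2 of N = 8).
Log shortfalls: ln(40000/23000) = 0.5534; ln(40000/25000) = 0.4700.
W = 1.023389 / 8 = 0.128.

0.128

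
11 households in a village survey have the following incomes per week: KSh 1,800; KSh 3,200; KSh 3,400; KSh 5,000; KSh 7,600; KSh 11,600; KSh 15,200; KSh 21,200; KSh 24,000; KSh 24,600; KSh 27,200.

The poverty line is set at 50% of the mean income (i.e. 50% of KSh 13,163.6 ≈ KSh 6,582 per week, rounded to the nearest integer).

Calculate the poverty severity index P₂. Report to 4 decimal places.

Incomes under z: KSh 1,800, KSh 3,200, KSh 3,400, KSh 5,000 (q = 4 of N = 11).
Shortfall ratios: (6582−1800)/6582 = 0.7265; (6582−3200)/6582 = 0.5138; (6582−3400)/6582 = 0.4834; (6582−5000)/6582 = 0.2404.
Squared: 0.5278; 0.2640; 0.2337; 0.0578.
Sum = 1.083341; P₂ = 1.083341 / 11 = 0.0985.

0.0985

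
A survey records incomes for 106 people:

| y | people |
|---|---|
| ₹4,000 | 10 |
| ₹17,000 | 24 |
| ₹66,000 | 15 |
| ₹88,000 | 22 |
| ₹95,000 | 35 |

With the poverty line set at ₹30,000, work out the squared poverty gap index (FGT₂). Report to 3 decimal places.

0.113

Below the line: 10×₹4,000, 24×₹17,000 (q = 34 of N = 106).
Normalized shortfalls: (30000−4000)/30000 = 0.8667 (×10); (30000−17000)/30000 = 0.4333 (×24).
Squared: 0.7511 (×10); 0.1878 (×24).
Sum = 12.017778; P₂ = 12.017778 / 106 = 0.113.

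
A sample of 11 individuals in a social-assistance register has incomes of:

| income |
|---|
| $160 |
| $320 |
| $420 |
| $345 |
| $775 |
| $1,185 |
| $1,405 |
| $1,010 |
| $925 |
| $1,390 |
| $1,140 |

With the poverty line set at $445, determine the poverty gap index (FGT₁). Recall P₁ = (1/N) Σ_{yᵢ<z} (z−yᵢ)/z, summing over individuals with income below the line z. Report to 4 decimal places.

Incomes under z: $160, $320, $345, $420 (q = 4 of N = 11).
Normalized shortfalls: (445−160)/445 = 0.6404; (445−320)/445 = 0.2809; (445−345)/445 = 0.2247; (445−420)/445 = 0.0562.
Σ = 1.202247. Dividing by the full population N = 11 gives P₁ = 0.1093.

0.1093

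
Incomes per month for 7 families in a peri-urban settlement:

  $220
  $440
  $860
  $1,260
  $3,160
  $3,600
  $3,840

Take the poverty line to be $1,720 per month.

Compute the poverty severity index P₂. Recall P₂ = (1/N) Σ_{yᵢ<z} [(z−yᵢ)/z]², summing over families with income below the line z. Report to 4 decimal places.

0.2337

Below z: $220, $440, $860, $1,260 (q = 4 of N = 7).
Gap ratios (z−y)/z: (1720−220)/1720 = 0.8721; (1720−440)/1720 = 0.7442; (1720−860)/1720 = 0.5000; (1720−1260)/1720 = 0.2674.
Squared: 0.7605; 0.5538; 0.2500; 0.0715.
Sum = 1.635884; P₂ = 1.635884 / 7 = 0.2337.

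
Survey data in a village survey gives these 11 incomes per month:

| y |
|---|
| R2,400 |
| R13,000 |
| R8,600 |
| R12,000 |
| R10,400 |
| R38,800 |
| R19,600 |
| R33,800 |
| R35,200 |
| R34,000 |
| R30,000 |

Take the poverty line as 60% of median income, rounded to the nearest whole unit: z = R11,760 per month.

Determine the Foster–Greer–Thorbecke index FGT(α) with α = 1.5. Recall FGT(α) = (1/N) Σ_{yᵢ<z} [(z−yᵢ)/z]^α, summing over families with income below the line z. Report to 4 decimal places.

Incomes under z: R2,400, R8,600, R10,400 (q = 3 of N = 11).
Relative gaps: (11760−2400)/11760 = 0.7959; (11760−8600)/11760 = 0.2687; (11760−10400)/11760 = 0.1156.
Raised to α = 1.5: 0.71007; 0.13929; 0.03933.
Sum = 0.888690; FGT(1.5) = 0.888690 / 11 = 0.0808.

0.0808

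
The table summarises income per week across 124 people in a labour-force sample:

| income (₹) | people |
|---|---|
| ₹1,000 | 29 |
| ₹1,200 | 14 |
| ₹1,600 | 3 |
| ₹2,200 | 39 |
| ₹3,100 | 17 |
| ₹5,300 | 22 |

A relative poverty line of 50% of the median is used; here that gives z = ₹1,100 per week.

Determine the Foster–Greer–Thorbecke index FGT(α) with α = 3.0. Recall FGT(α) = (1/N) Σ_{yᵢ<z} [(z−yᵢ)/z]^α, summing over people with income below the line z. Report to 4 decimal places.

0.0002

Poor units: 29×₹1,000 (q = 29 of N = 124).
Gap ratios (z−y)/z: (1100−1000)/1100 = 0.0909 (×29).
Raised to α = 3.0: 0.00075 (×29).
Sum = 0.021788; FGT(3.0) = 0.021788 / 124 = 0.0002.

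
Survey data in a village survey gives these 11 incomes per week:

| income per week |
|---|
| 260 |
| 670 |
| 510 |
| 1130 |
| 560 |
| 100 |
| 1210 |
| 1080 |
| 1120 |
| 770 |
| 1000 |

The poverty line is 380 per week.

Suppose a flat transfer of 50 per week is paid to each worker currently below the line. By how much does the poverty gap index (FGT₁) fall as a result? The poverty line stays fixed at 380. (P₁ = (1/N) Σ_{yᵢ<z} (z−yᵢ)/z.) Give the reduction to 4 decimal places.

Before: below the line — 100, 260; poverty gap index (FGT₁) = 0.095694.
After the 50 transfer: below the line — 150, 310; poverty gap index (FGT₁) = 0.071770.
Reduction = 0.095694 − 0.071770 = 0.0239.

0.0239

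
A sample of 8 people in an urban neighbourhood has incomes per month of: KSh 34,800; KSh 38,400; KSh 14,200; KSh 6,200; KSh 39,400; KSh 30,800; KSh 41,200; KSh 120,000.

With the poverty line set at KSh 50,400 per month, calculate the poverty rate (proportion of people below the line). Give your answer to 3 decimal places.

7 of the 8 people have income below KSh 50,400.
H = 7/8 = 0.875.

0.875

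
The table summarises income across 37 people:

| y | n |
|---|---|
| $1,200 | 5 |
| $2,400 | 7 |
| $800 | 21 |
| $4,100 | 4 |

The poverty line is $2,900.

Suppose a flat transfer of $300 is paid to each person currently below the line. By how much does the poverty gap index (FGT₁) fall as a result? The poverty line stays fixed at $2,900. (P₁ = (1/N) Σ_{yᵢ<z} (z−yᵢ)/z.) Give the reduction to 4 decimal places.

Before: below the line — 21×$800, 5×$1,200, 7×$2,400; poverty gap index (FGT₁) = 0.522833.
After the $300 transfer: below the line — 21×$1,100, 5×$1,500, 7×$2,700; poverty gap index (FGT₁) = 0.430568.
Reduction = 0.522833 − 0.430568 = 0.0923.

0.0923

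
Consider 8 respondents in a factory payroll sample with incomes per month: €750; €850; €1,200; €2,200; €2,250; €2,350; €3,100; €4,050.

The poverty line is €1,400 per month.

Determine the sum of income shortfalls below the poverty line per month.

€1,400

Poor units: €750, €850, €1,200 (q = 3 of N = 8).
Individual gaps: 1400−750 = 650; 1400−850 = 550; 1400−1200 = 200.
Aggregate gap = €1,400.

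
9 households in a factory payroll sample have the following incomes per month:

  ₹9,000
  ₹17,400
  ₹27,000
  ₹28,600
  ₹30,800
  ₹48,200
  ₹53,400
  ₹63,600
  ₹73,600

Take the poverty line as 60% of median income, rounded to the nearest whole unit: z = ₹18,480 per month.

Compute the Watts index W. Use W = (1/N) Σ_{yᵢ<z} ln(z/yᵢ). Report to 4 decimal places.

Poor units: ₹9,000, ₹17,400 (q = 2 of N = 9).
ln(z/y) terms: ln(18480/9000) = 0.7195; ln(18480/17400) = 0.0602.
W = 0.779683 / 9 = 0.0866.

0.0866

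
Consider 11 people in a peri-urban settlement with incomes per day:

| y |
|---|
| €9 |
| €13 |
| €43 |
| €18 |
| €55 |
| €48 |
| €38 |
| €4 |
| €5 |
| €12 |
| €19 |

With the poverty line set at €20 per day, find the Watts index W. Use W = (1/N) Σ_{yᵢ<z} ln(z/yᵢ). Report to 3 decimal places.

Below the line: €4, €5, €9, €12, €13, €18, €19 (q = 7 of N = 11).
Log gaps: ln(20/4) = 1.6094; ln(20/5) = 1.3863; ln(20/9) = 0.7985; ln(20/12) = 0.5108; ln(20/13) = 0.4308; ln(20/18) = 0.1054; ln(20/19) = 0.0513.
W = 4.892502 / 11 = 0.445.

0.445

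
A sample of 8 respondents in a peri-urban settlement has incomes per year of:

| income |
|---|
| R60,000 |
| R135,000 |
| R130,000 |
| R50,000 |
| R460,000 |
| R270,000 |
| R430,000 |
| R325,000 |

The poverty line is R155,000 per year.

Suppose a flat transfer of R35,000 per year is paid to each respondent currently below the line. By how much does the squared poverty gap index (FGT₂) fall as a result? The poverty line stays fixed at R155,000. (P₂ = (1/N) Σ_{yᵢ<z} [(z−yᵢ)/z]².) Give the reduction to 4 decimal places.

0.0654

Before: below the line — R50,000, R60,000, R130,000, R135,000; squared poverty gap index (FGT₂) = 0.109651.
After the R35,000 transfer: below the line — R85,000, R95,000; squared poverty gap index (FGT₂) = 0.044225.
Reduction = 0.109651 − 0.044225 = 0.0654.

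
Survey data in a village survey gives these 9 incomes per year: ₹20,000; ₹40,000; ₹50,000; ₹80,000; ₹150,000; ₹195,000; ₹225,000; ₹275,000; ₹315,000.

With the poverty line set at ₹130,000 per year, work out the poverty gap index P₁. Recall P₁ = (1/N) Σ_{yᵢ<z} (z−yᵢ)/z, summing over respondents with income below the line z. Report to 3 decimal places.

Incomes under z: ₹20,000, ₹40,000, ₹50,000, ₹80,000 (q = 4 of N = 9).
Shortfall ratios: (130000−20000)/130000 = 0.8462; (130000−40000)/130000 = 0.6923; (130000−50000)/130000 = 0.6154; (130000−80000)/130000 = 0.3846.
Σ = 2.538462. Dividing by the full population N = 9 gives P₁ = 0.282.

0.282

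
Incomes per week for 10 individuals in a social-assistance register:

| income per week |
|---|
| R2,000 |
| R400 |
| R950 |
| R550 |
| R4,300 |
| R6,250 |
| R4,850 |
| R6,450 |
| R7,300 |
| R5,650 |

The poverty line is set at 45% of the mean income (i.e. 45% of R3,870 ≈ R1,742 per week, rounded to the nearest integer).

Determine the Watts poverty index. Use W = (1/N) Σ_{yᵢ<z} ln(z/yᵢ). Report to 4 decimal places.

0.3231

Below z: R400, R550, R950 (q = 3 of N = 10).
Log shortfalls: ln(1742/400) = 1.4713; ln(1742/550) = 1.1529; ln(1742/950) = 0.6063.
W = 3.230523 / 10 = 0.3231.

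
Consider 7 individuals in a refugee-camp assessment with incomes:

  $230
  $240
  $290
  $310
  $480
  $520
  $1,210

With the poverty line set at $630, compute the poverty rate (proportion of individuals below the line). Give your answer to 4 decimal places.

0.8571

6 of the 7 individuals have income below $630.
H = 6/7 = 0.8571.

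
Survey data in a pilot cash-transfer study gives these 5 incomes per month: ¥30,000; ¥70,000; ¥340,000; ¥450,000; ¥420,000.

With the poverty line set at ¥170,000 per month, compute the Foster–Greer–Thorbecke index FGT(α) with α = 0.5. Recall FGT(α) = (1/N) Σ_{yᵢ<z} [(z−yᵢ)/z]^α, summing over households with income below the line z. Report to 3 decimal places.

0.335

Below the line: ¥30,000, ¥70,000 (q = 2 of N = 5).
Shortfall ratios: (170000−30000)/170000 = 0.8235; (170000−70000)/170000 = 0.5882.
Raised to α = 0.5: 0.90749; 0.76696.
Sum = 1.674450; FGT(0.5) = 1.674450 / 5 = 0.335.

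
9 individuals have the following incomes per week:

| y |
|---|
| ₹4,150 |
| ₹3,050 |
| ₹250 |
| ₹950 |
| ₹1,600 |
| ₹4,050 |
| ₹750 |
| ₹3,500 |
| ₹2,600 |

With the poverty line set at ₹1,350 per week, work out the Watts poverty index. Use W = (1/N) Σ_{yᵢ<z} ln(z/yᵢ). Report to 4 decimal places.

0.2917

Poor units: ₹250, ₹750, ₹950 (q = 3 of N = 9).
Log gaps: ln(1350/250) = 1.6864; ln(1350/750) = 0.5878; ln(1350/950) = 0.3514.
W = 2.625584 / 9 = 0.2917.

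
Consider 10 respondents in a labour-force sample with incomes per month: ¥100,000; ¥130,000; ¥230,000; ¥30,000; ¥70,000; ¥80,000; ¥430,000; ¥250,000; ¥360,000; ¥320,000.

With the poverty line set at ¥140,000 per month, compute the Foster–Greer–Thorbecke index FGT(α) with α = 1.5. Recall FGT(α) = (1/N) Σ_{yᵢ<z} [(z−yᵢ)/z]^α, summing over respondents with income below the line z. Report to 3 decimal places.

0.150

Poor units: ¥30,000, ¥70,000, ¥80,000, ¥100,000, ¥130,000 (q = 5 of N = 10).
Shortfall ratios: (140000−30000)/140000 = 0.7857; (140000−70000)/140000 = 0.5000; (140000−80000)/140000 = 0.4286; (140000−100000)/140000 = 0.2857; (140000−130000)/140000 = 0.0714.
Raised to α = 1.5: 0.69646; 0.35355; 0.28057; 0.15272; 0.01909.
Sum = 1.502391; FGT(1.5) = 1.502391 / 10 = 0.150.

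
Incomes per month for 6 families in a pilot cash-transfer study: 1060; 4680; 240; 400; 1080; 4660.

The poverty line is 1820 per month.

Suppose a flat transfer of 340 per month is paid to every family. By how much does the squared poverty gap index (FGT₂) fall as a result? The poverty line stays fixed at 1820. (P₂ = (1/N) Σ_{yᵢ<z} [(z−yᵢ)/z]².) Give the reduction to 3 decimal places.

0.131

Before: below the line — 240, 400, 1060, 1080; squared poverty gap index (FGT₂) = 0.28368.
After the 340 transfer: below the line — 580, 740, 1400, 1420; squared poverty gap index (FGT₂) = 0.15298.
Reduction = 0.28368 − 0.15298 = 0.131.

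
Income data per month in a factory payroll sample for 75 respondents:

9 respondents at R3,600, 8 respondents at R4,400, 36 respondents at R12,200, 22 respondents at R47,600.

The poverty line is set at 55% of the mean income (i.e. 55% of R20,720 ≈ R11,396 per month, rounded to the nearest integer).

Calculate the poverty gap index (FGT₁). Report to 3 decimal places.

0.148

Below z: 9×R3,600, 8×R4,400 (q = 17 of N = 75).
Gap ratios (z−y)/z: (11396−3600)/11396 = 0.6841 (×9); (11396−4400)/11396 = 0.6139 (×8).
Σ = 11.068094. Dividing by the full population N = 75 gives P₁ = 0.148.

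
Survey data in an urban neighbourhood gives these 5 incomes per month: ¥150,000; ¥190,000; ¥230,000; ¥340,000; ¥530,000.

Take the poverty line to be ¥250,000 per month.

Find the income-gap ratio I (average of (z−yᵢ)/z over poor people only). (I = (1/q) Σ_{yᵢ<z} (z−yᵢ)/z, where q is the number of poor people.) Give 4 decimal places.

0.2400

Below the line: ¥150,000, ¥190,000, ¥230,000 (q = 3 of N = 5).
Relative gaps: 0.4000, 0.2400, 0.0800; sum = 0.720000.
The income-gap ratio divides by q (the poor only): 0.720000 / 3 = 0.2400.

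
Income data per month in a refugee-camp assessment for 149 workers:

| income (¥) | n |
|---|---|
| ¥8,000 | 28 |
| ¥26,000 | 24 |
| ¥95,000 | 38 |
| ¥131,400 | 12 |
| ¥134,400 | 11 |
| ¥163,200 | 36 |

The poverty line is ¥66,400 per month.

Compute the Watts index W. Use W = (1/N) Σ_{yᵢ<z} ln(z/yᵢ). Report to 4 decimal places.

Poor units: 28×¥8,000, 24×¥26,000 (q = 52 of N = 149).
Log shortfalls: ln(66400/8000) = 2.1163 (×28); ln(66400/26000) = 0.9376 (×24).
W = 81.757567 / 149 = 0.5487.

0.5487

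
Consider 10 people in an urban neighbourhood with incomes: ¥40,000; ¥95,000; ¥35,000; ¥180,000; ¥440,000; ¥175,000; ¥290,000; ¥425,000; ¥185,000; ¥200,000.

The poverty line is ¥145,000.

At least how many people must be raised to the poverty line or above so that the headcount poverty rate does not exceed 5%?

Currently q = 3 of N = 10 are below the line (H = 0.300).
A headcount ratio of at most 5% allows at most ⌊0.05 × 10⌋ = 0 poor people.
So at least 3 − 0 = 3 must be lifted.

3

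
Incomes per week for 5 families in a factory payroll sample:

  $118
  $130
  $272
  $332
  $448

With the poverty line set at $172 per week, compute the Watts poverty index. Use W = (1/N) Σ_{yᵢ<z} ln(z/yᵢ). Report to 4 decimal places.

0.1314

Below the line: $118, $130 (q = 2 of N = 5).
ln(z/y) terms: ln(172/118) = 0.3768; ln(172/130) = 0.2800.
W = 0.656770 / 5 = 0.1314.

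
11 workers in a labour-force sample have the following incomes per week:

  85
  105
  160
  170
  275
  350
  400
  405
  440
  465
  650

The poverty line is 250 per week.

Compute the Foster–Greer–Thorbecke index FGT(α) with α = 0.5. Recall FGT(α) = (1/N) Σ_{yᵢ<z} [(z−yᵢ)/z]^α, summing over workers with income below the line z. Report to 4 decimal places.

0.2491

Incomes under z: 85, 105, 160, 170 (q = 4 of N = 11).
Gap ratios (z−y)/z: (250−85)/250 = 0.6600; (250−105)/250 = 0.5800; (250−160)/250 = 0.3600; (250−170)/250 = 0.3200.
Raised to α = 0.5: 0.81240; 0.76158; 0.60000; 0.56569.
Sum = 2.739667; FGT(0.5) = 2.739667 / 11 = 0.2491.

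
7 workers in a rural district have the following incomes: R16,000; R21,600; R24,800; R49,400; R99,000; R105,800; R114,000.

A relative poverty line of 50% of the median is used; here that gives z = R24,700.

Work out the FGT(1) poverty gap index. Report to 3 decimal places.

0.068

Below the line: R16,000, R21,600 (q = 2 of N = 7).
Normalized shortfalls: (24700−16000)/24700 = 0.3522; (24700−21600)/24700 = 0.1255.
Sum of shortfalls = 0.477733; P₁ averages over all N: 0.477733 / 7 = 0.068.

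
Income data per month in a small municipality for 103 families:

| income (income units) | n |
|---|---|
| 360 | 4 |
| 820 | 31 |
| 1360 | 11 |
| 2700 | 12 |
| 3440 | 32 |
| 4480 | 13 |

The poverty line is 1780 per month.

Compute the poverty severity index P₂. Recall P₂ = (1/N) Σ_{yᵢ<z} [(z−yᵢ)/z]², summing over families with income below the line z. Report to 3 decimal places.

0.118

Poor units: 4×360, 31×820, 11×1360 (q = 46 of N = 103).
Shortfall ratios: (1780−360)/1780 = 0.7978 (×4); (1780−820)/1780 = 0.5393 (×31); (1780−1360)/1780 = 0.2360 (×11).
Squared: 0.6364 (×4); 0.2909 (×31); 0.0557 (×11).
Sum = 12.175104; P₂ = 12.175104 / 103 = 0.118.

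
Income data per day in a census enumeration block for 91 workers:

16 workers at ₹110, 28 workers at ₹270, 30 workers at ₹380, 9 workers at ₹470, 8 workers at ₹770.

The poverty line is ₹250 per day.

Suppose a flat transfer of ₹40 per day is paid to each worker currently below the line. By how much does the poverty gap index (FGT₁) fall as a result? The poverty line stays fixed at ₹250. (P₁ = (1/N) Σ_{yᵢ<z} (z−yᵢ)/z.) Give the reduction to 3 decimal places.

0.028

Before: below the line — 16×₹110; poverty gap index (FGT₁) = 0.09846.
After the ₹40 transfer: below the line — 16×₹150; poverty gap index (FGT₁) = 0.07033.
Reduction = 0.09846 − 0.07033 = 0.028.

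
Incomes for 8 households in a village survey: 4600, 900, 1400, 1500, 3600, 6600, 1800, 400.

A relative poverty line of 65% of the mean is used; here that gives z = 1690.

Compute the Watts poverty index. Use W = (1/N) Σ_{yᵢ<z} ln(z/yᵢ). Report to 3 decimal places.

0.297

Poor units: 400, 900, 1400, 1500 (q = 4 of N = 8).
ln(z/y) terms: ln(1690/400) = 1.4410; ln(1690/900) = 0.6301; ln(1690/1400) = 0.1883; ln(1690/1500) = 0.1193.
W = 2.378628 / 8 = 0.297.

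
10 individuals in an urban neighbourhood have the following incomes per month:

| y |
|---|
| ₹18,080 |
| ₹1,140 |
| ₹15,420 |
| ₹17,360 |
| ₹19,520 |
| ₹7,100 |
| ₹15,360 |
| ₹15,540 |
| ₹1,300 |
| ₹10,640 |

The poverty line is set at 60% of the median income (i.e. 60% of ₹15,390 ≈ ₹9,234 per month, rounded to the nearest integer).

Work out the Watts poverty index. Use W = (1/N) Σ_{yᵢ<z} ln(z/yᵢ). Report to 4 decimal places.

Below z: ₹1,140, ₹1,300, ₹7,100 (q = 3 of N = 10).
Log shortfalls: ln(9234/1140) = 2.0919; ln(9234/1300) = 1.9605; ln(9234/7100) = 0.2628.
W = 4.315190 / 10 = 0.4315.

0.4315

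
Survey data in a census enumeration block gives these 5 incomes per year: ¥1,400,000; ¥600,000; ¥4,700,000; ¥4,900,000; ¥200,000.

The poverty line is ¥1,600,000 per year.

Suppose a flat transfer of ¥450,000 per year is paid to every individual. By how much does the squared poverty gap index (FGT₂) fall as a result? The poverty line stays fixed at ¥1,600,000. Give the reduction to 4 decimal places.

Before: below the line — ¥200,000, ¥600,000, ¥1,400,000; squared poverty gap index (FGT₂) = 0.234375.
After the ¥450,000 transfer: below the line — ¥650,000, ¥1,050,000; squared poverty gap index (FGT₂) = 0.094141.
Reduction = 0.234375 − 0.094141 = 0.1402.

0.1402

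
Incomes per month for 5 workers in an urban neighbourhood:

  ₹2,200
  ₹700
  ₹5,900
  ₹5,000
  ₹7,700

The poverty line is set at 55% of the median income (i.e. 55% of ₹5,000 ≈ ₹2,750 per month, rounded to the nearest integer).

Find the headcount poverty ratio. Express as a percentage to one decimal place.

2 of the 5 workers have income below ₹2,750.
H = 2/5 = 40.0%.

40.0%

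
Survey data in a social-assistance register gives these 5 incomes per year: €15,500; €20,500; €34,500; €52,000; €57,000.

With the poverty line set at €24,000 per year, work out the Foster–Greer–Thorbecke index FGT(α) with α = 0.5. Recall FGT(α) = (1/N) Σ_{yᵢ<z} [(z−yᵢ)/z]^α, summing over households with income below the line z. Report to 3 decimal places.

Incomes under z: €15,500, €20,500 (q = 2 of N = 5).
Relative gaps: (24000−15500)/24000 = 0.3542; (24000−20500)/24000 = 0.1458.
Raised to α = 0.5: 0.59512; 0.38188.
Sum = 0.977000; FGT(0.5) = 0.977000 / 5 = 0.195.

0.195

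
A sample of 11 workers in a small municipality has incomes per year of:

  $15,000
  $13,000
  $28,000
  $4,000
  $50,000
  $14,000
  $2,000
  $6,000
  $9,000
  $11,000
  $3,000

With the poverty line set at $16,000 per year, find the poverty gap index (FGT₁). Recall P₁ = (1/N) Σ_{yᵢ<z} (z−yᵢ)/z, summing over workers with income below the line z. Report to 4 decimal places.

0.3807

Incomes under z: $2,000, $3,000, $4,000, $6,000, $9,000, $11,000, $13,000, $14,000, $15,000 (q = 9 of N = 11).
Shortfall ratios: (16000−2000)/16000 = 0.8750; (16000−3000)/16000 = 0.8125; (16000−4000)/16000 = 0.7500; (16000−6000)/16000 = 0.6250; (16000−9000)/16000 = 0.4375; (16000−11000)/16000 = 0.3125; (16000−13000)/16000 = 0.1875; (16000−14000)/16000 = 0.1250; (16000−15000)/16000 = 0.0625.
Σ = 4.187500. Dividing by the full population N = 11 gives P₁ = 0.3807.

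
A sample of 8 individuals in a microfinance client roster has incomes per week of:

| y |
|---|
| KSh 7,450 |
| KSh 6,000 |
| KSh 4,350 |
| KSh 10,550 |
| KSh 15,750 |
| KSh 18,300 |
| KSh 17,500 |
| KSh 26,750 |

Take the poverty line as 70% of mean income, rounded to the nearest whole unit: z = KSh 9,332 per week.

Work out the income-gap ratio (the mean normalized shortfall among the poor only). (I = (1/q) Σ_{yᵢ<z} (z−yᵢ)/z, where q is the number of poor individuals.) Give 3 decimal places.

0.364

Below the line: KSh 4,350, KSh 6,000, KSh 7,450 (q = 3 of N = 8).
Relative gaps: 0.5339, 0.3571, 0.2017; sum = 1.092585.
The income-gap ratio divides by q (the poor only): 1.092585 / 3 = 0.364.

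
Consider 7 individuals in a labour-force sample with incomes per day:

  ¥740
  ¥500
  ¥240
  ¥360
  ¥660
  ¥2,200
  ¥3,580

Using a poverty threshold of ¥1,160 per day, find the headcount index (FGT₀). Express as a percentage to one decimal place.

71.4%

5 of the 7 individuals have income below ¥1,160.
H = 5/7 = 71.4%.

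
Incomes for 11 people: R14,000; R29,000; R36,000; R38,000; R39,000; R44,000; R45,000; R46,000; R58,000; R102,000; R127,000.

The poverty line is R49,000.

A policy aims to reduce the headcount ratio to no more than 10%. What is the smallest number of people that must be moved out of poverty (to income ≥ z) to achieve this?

7

8 of the 11 people are poor, so H = 8/11 = 0.727.
A headcount ratio of at most 10% allows at most ⌊0.10 × 11⌋ = 1 poor people.
So at least 8 − 1 = 7 must be lifted.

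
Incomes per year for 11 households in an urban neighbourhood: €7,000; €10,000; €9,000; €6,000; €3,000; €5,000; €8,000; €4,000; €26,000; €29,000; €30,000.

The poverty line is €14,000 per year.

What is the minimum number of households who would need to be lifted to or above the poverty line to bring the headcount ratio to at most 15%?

Currently q = 8 of N = 11 are below the line (H = 0.727).
A headcount ratio of at most 15% allows at most ⌊0.15 × 11⌋ = 1 poor households.
So at least 8 − 1 = 7 must be lifted.

7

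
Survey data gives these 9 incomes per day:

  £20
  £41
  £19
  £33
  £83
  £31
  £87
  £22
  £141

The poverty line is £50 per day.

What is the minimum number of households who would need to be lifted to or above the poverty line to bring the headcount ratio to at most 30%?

6 of the 9 households are poor, so H = 6/9 = 0.667.
A headcount ratio of at most 30% allows at most ⌊0.30 × 9⌋ = 2 poor households.
So at least 6 − 2 = 4 must be lifted.

4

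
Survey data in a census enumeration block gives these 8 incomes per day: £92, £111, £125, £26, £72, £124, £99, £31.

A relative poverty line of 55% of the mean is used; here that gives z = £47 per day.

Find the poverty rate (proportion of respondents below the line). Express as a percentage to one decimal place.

25.0%

2 of the 8 respondents have income below £47.
H = 2/8 = 25.0%.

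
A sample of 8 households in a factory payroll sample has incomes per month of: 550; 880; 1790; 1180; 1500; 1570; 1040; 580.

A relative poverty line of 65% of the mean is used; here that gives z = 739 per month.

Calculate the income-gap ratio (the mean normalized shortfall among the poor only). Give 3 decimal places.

Incomes under z: 550, 580 (q = 2 of N = 8).
Relative gaps: 0.2558, 0.2152; sum = 0.470907.
The income-gap ratio divides by q (the poor only): 0.470907 / 2 = 0.235.

0.235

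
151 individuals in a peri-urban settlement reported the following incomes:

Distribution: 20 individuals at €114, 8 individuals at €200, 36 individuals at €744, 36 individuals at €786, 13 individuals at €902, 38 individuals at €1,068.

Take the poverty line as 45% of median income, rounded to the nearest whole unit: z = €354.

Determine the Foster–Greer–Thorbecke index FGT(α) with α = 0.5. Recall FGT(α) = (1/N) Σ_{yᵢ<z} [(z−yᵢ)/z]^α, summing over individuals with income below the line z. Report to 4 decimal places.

Below z: 20×€114, 8×€200 (q = 28 of N = 151).
Shortfall ratios: (354−114)/354 = 0.6780 (×20); (354−200)/354 = 0.4350 (×8).
Raised to α = 0.5: 0.82339 (×20); 0.65957 (×8).
Sum = 21.744273; FGT(0.5) = 21.744273 / 151 = 0.1440.

0.1440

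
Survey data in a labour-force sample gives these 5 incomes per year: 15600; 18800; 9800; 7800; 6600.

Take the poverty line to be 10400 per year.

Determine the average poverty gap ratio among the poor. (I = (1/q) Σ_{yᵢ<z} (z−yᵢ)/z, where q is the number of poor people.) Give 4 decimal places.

Below the line: 6600, 7800, 9800 (q = 3 of N = 5).
Shortfall ratios (z−y)/z: 0.3654, 0.2500, 0.0577; sum = 0.673077.
I averages over the q = 3 poor units only: 0.673077 / 3 = 0.2244.

0.2244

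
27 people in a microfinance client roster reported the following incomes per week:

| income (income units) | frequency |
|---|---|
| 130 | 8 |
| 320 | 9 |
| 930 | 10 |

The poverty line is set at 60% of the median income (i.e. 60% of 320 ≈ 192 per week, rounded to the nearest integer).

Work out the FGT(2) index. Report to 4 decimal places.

Below z: 8×130 (q = 8 of N = 27).
Shortfall ratios: (192−130)/192 = 0.3229 (×8).
Squared: 0.1043 (×8).
Sum = 0.834201; P₂ = 0.834201 / 27 = 0.0309.

0.0309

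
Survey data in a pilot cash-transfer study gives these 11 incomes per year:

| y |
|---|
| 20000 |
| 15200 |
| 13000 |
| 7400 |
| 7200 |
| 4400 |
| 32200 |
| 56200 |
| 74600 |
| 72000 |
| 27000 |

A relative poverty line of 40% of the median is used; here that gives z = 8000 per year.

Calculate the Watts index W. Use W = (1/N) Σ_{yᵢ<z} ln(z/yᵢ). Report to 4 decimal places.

Poor units: 4400, 7200, 7400 (q = 3 of N = 11).
Log shortfalls: ln(8000/4400) = 0.5978; ln(8000/7200) = 0.1054; ln(8000/7400) = 0.0780.
W = 0.781159 / 11 = 0.0710.

0.0710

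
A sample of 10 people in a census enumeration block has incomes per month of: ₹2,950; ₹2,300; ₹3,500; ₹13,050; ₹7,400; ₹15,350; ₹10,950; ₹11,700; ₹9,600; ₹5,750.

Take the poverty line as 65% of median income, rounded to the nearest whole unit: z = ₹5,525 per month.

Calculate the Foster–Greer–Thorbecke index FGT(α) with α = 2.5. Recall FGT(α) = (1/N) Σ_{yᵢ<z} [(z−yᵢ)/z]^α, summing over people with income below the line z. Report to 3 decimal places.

0.049

Poor units: ₹2,300, ₹2,950, ₹3,500 (q = 3 of N = 10).
Shortfall ratios: (5525−2300)/5525 = 0.5837; (5525−2950)/5525 = 0.4661; (5525−3500)/5525 = 0.3665.
Raised to α = 2.5: 0.26031; 0.14829; 0.08133.
Sum = 0.489928; FGT(2.5) = 0.489928 / 10 = 0.049.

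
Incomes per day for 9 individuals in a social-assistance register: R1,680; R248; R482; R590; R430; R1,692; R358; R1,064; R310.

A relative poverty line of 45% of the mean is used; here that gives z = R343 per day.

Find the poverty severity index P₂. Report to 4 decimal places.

Below z: R248, R310 (q = 2 of N = 9).
Gap ratios (z−y)/z: (343−248)/343 = 0.2770; (343−310)/343 = 0.0962.
Squared: 0.0767; 0.0093.
Sum = 0.085968; P₂ = 0.085968 / 9 = 0.0096.

0.0096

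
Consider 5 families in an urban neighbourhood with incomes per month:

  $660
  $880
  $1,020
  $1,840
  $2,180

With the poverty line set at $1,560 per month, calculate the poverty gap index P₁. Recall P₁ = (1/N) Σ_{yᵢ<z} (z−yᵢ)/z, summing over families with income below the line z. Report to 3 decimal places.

0.272

Below the line: $660, $880, $1,020 (q = 3 of N = 5).
Relative gaps: (1560−660)/1560 = 0.5769; (1560−880)/1560 = 0.4359; (1560−1020)/1560 = 0.3462.
Σ = 1.358974. Dividing by the full population N = 5 gives P₁ = 0.272.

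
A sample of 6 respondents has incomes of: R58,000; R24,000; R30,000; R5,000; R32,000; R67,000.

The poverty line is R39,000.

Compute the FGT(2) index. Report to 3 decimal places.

0.166

Below the line: R5,000, R24,000, R30,000, R32,000 (q = 4 of N = 6).
Shortfall ratios: (39000−5000)/39000 = 0.8718; (39000−24000)/39000 = 0.3846; (39000−30000)/39000 = 0.2308; (39000−32000)/39000 = 0.1795.
Squared: 0.7600; 0.1479; 0.0533; 0.0322.
Sum = 0.993425; P₂ = 0.993425 / 6 = 0.166.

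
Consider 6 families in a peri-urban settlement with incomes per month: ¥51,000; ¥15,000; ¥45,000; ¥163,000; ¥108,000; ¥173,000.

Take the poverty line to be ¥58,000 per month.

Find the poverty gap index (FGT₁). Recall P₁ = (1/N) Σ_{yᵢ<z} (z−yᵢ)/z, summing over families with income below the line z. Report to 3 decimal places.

Incomes under z: ¥15,000, ¥45,000, ¥51,000 (q = 3 of N = 6).
Shortfall ratios: (58000−15000)/58000 = 0.7414; (58000−45000)/58000 = 0.2241; (58000−51000)/58000 = 0.1207.
Sum of shortfalls = 1.086207; P₁ averages over all N: 1.086207 / 6 = 0.181.

0.181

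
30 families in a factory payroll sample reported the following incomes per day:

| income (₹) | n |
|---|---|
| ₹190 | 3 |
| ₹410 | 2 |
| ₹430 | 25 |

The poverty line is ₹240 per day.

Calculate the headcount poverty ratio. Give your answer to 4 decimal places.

0.1000

3 of the 30 families have income below ₹240.
H = 3/30 = 0.1000.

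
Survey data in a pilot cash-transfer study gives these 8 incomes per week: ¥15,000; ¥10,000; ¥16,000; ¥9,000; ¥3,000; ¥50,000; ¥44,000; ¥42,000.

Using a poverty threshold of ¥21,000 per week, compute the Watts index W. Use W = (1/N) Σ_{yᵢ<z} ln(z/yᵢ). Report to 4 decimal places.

Below z: ¥3,000, ¥9,000, ¥10,000, ¥15,000, ¥16,000 (q = 5 of N = 8).
ln(z/y) terms: ln(21000/3000) = 1.9459; ln(21000/9000) = 0.8473; ln(21000/10000) = 0.7419; ln(21000/15000) = 0.3365; ln(21000/16000) = 0.2719.
W = 4.143551 / 8 = 0.5179.

0.5179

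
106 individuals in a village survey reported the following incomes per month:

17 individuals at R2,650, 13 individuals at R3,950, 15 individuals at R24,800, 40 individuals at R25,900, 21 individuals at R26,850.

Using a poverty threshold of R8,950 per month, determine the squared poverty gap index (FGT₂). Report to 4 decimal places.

0.1177

Poor units: 17×R2,650, 13×R3,950 (q = 30 of N = 106).
Normalized shortfalls: (8950−2650)/8950 = 0.7039 (×17); (8950−3950)/8950 = 0.5587 (×13).
Squared: 0.4955 (×17); 0.3121 (×13).
Sum = 12.480634; P₂ = 12.480634 / 106 = 0.1177.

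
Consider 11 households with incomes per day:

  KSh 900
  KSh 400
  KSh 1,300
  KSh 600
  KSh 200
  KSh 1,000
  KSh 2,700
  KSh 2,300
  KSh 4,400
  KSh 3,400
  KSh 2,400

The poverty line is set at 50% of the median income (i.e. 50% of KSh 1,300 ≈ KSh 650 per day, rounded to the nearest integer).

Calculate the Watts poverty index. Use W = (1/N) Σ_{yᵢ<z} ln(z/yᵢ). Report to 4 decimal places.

0.1586

Below z: KSh 200, KSh 400, KSh 600 (q = 3 of N = 11).
ln(z/y) terms: ln(650/200) = 1.1787; ln(650/400) = 0.4855; ln(650/600) = 0.0800.
W = 1.744206 / 11 = 0.1586.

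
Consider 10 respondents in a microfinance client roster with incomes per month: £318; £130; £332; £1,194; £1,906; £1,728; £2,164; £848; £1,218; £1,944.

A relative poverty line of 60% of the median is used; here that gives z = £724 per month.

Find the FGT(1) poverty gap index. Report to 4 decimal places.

Incomes under z: £130, £318, £332 (q = 3 of N = 10).
Normalized shortfalls: (724−130)/724 = 0.8204; (724−318)/724 = 0.5608; (724−332)/724 = 0.5414.
Σ = 1.922652. Dividing by the full population N = 10 gives P₁ = 0.1923.

0.1923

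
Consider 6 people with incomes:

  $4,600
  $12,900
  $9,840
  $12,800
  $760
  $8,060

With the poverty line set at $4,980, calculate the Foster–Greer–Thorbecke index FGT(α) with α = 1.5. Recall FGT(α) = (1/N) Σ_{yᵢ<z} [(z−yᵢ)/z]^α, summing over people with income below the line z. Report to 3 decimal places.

Below the line: $760, $4,600 (q = 2 of N = 6).
Shortfall ratios: (4980−760)/4980 = 0.8474; (4980−4600)/4980 = 0.0763.
Raised to α = 1.5: 0.78005; 0.02108.
Sum = 0.801132; FGT(1.5) = 0.801132 / 6 = 0.134.

0.134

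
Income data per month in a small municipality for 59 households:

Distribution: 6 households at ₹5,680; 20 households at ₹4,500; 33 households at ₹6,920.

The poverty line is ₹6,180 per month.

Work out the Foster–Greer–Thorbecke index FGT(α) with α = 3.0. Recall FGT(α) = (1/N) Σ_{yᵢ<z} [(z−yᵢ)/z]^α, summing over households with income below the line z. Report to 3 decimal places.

0.007

Poor units: 20×₹4,500, 6×₹5,680 (q = 26 of N = 59).
Gap ratios (z−y)/z: (6180−4500)/6180 = 0.2718 (×20); (6180−5680)/6180 = 0.0809 (×6).
Raised to α = 3.0: 0.02009 (×20); 0.00053 (×6).
Sum = 0.404961; FGT(3.0) = 0.404961 / 59 = 0.007.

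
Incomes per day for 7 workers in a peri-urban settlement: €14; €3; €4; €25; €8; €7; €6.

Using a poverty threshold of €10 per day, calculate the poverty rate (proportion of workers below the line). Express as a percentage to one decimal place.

71.4%

5 of the 7 workers have income below €10.
H = 5/7 = 71.4%.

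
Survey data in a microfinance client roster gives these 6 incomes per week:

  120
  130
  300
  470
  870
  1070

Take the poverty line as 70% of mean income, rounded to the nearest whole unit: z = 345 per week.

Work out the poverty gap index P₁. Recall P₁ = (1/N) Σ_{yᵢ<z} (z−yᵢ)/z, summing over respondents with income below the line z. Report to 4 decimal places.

Poor units: 120, 130, 300 (q = 3 of N = 6).
Normalized shortfalls: (345−120)/345 = 0.6522; (345−130)/345 = 0.6232; (345−300)/345 = 0.1304.
Sum of shortfalls = 1.405797; P₁ averages over all N: 1.405797 / 6 = 0.2343.

0.2343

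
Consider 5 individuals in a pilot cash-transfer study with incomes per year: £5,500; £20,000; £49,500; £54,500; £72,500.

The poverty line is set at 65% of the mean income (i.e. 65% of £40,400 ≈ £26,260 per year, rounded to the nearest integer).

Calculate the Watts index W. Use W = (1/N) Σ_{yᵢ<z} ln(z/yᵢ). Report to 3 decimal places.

Poor units: £5,500, £20,000 (q = 2 of N = 5).
Log shortfalls: ln(26260/5500) = 1.5633; ln(26260/20000) = 0.2723.
W = 1.835613 / 5 = 0.367.

0.367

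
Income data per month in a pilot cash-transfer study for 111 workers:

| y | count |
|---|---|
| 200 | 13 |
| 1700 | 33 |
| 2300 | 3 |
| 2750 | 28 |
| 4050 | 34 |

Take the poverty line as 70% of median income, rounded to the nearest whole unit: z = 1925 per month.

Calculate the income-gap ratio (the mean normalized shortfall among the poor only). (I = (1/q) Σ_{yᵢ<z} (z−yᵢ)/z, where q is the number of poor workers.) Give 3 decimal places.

Incomes under z: 13×200, 33×1700 (q = 46 of N = 111).
Shortfall ratios (z−y)/z: 0.8961 (×13), 0.1169 (×33); sum = 15.506494.
The income-gap ratio divides by q (the poor only): 15.506494 / 46 = 0.337.

0.337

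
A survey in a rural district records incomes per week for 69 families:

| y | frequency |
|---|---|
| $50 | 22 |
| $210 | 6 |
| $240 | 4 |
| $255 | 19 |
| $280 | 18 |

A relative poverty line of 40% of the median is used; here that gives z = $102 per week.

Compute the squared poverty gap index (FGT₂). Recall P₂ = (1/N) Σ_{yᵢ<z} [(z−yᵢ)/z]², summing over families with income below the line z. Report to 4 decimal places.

Below z: 22×$50 (q = 22 of N = 69).
Normalized shortfalls: (102−50)/102 = 0.5098 (×22).
Squared: 0.2599 (×22).
Sum = 5.717801; P₂ = 5.717801 / 69 = 0.0829.

0.0829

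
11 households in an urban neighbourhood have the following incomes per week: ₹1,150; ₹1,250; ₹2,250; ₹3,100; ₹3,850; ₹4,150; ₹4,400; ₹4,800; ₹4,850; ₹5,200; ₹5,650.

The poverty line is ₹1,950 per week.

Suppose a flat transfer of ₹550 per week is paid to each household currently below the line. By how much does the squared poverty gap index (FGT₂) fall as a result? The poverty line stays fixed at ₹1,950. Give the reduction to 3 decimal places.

0.025

Before: below the line — ₹1,150, ₹1,250; squared poverty gap index (FGT₂) = 0.02702.
After the ₹550 transfer: below the line — ₹1,700, ₹1,800; squared poverty gap index (FGT₂) = 0.00203.
Reduction = 0.02702 − 0.00203 = 0.025.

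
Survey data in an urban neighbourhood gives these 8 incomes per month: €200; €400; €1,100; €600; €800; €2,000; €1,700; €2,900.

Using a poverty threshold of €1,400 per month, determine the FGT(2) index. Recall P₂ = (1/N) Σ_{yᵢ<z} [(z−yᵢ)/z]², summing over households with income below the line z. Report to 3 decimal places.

0.225

Below z: €200, €400, €600, €800, €1,100 (q = 5 of N = 8).
Shortfall ratios: (1400−200)/1400 = 0.8571; (1400−400)/1400 = 0.7143; (1400−600)/1400 = 0.5714; (1400−800)/1400 = 0.4286; (1400−1100)/1400 = 0.2143.
Squared: 0.7347; 0.5102; 0.3265; 0.1837; 0.0459.
Sum = 1.801020; P₂ = 1.801020 / 8 = 0.225.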